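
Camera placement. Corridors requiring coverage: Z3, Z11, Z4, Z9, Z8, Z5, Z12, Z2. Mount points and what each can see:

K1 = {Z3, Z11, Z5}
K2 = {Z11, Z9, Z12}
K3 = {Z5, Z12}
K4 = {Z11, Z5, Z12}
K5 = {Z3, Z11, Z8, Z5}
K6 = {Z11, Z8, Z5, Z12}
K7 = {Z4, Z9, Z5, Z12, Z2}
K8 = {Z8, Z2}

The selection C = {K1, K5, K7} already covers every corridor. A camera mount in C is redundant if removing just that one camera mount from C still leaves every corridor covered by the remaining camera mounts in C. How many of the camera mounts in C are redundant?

1

Drop K1: the rest still cover every corridor — redundant.
Drop K5: Z8 uncovered — not redundant.
Drop K7: Z4, Z9, Z12, Z2 uncovered — not redundant.
1 redundant: K1.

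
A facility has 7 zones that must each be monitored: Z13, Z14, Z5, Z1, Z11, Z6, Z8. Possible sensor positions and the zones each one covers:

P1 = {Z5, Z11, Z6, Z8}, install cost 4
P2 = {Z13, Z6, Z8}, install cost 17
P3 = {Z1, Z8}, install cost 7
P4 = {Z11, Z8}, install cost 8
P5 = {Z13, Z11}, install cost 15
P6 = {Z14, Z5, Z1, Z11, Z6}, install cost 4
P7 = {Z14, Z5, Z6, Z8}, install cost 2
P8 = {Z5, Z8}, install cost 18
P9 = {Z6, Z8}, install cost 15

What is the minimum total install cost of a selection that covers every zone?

P2, P6 cover every zone at install cost 17 + 4 = 21.
Any cover uses at least 2 sensor positions; among all covering selections none totals below 21.

21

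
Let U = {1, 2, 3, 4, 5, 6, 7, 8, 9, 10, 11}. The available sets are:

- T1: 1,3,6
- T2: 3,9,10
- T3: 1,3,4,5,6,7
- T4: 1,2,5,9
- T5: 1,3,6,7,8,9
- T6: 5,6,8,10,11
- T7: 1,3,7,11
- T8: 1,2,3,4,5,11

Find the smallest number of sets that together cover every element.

T2, T5, T8 together cover {1, 2, 3, 4, 5, 6, 7, 8, 9, 10, 11} — every element.
No 2 of the 8 sets cover everything (all 28 pairs fall short), so 3 is minimum.

3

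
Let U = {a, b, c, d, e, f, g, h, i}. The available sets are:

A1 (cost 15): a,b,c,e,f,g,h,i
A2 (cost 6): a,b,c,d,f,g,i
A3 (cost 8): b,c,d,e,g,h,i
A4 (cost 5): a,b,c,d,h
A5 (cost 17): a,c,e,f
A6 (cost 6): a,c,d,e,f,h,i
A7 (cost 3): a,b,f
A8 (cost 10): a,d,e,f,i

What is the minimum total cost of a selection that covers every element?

A3, A7 cover every element at cost 8 + 3 = 11.
Any cover uses at least 2 sets; among all covering selections none totals below 11.
Greedy by coverage-per-cost would pick A2, A6 for 12 — worse than the optimum 11.

11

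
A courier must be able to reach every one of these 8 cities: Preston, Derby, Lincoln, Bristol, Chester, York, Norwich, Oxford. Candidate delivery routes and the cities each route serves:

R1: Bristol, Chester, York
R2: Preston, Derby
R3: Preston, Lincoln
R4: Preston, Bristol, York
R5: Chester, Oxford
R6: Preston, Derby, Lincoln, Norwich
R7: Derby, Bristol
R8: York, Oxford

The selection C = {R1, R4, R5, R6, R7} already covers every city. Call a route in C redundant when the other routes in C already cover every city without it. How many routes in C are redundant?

Drop R1: the rest still cover every city — redundant.
Drop R4: the rest still cover every city — redundant.
Drop R5: Oxford uncovered — not redundant.
Drop R6: Lincoln, Norwich uncovered — not redundant.
Drop R7: the rest still cover every city — redundant.
3 redundant: R1, R4, R7.

3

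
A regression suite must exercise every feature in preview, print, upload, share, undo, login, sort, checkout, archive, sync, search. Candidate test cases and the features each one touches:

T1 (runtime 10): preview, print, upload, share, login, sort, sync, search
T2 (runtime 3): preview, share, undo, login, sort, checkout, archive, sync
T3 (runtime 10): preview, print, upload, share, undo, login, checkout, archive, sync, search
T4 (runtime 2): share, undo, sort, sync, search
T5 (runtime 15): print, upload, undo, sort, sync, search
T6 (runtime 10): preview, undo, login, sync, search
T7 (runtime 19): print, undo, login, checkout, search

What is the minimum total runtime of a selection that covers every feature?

T3, T4 cover every feature at runtime 10 + 2 = 12.
Any cover uses at least 2 test cases; among all covering selections none totals below 12.
Greedy by coverage-per-runtime would pick T2, T4, T1 for 15 — worse than the optimum 12.

12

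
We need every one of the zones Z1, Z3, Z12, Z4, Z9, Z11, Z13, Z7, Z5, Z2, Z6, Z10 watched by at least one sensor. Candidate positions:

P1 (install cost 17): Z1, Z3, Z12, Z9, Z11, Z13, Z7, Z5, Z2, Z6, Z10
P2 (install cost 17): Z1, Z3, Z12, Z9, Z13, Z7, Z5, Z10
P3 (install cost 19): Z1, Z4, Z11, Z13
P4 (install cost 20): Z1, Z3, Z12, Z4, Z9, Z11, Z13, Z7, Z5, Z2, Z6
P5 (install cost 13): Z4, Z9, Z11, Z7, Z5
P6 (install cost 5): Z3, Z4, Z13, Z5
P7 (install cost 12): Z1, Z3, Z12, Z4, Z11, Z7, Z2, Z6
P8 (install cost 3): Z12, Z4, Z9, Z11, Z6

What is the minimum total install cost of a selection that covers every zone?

20

P1, P8 cover every zone at install cost 17 + 3 = 20.
Any cover uses at least 2 sensor positions; among all covering selections none totals below 20.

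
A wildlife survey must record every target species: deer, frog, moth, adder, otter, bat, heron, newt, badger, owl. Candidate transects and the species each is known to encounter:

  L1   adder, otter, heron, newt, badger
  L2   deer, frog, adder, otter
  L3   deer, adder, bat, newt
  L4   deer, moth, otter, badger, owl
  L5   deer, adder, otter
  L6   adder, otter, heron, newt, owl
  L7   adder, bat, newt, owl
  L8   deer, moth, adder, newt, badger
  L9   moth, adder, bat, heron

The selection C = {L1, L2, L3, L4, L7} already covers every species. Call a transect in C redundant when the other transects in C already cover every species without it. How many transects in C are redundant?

2

Drop L1: heron uncovered — not redundant.
Drop L2: frog uncovered — not redundant.
Drop L3: the rest still cover every species — redundant.
Drop L4: moth uncovered — not redundant.
Drop L7: the rest still cover every species — redundant.
2 redundant: L3, L7.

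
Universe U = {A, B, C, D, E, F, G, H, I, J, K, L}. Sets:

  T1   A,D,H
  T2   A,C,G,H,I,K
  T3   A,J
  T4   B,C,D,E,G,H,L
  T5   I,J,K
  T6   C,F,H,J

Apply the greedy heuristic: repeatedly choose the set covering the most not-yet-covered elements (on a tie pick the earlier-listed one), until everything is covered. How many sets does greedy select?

Pick 1: T4 covers 7 new elements (B, C, D, E, G, H, L).
Pick 2: T2 covers 3 new elements (A, I, K).
Pick 3: T6 covers 2 new elements (F, J).
Greedy uses 3 sets.

3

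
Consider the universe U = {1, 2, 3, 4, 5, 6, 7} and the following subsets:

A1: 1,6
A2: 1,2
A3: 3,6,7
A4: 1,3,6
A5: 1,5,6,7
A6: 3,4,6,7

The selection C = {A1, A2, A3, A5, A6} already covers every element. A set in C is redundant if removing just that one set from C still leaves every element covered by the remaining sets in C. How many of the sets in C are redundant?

Drop A1: the rest still cover every element — redundant.
Drop A2: 2 uncovered — not redundant.
Drop A3: the rest still cover every element — redundant.
Drop A5: 5 uncovered — not redundant.
Drop A6: 4 uncovered — not redundant.
2 redundant: A1, A3.

2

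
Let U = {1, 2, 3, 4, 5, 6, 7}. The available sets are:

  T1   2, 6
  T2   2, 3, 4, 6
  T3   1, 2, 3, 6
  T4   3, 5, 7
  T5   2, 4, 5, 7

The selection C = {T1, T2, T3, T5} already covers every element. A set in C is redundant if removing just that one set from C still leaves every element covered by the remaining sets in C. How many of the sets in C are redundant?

2

Drop T1: the rest still cover every element — redundant.
Drop T2: the rest still cover every element — redundant.
Drop T3: 1 uncovered — not redundant.
Drop T5: 5, 7 uncovered — not redundant.
2 redundant: T1, T2.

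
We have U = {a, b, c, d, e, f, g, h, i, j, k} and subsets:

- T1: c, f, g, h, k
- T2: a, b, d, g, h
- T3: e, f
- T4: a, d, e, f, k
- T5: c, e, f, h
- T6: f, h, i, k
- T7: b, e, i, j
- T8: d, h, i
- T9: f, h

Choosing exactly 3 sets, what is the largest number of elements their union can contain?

11

Choosing T1, T2, T7 covers {a, b, c, d, e, f, g, h, i, j, k} — 11 elements.
That is all 11 elements.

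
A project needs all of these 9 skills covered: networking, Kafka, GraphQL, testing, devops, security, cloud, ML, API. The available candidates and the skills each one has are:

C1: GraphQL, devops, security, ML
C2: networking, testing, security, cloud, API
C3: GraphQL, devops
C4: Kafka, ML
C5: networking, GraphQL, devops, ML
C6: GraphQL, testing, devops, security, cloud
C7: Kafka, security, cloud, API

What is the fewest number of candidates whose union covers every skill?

3

C1, C2, C4 together cover {networking, Kafka, GraphQL, testing, devops, security, cloud, ML, API} — every skill.
No 2 of the 7 candidates cover everything (all 21 pairs fall short), so 3 is minimum.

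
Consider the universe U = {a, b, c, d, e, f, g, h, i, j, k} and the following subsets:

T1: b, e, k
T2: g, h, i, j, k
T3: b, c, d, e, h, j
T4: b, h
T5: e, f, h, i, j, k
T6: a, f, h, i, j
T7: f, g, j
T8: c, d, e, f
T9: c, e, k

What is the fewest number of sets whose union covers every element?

T2, T3, T6 together cover {a, b, c, d, e, f, g, h, i, j, k} — every element.
No 2 of the 9 sets cover everything (all 36 pairs fall short), so 3 is minimum.

3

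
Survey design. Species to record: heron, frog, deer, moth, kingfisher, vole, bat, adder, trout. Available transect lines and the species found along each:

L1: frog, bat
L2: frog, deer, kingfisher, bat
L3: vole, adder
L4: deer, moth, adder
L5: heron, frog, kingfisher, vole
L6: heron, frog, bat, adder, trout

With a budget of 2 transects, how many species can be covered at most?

Choosing L2, L6 covers {heron, frog, deer, kingfisher, bat, adder, trout} — 7 species.
No choice of 2 transects does better; here moth, vole are left uncovered.

7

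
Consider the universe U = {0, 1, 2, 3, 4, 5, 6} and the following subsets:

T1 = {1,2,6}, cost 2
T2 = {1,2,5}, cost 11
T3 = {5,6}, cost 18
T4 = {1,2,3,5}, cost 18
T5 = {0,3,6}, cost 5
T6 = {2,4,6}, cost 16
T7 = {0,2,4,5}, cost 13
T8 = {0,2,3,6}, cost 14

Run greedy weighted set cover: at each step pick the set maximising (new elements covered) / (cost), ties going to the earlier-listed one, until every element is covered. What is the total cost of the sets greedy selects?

20

Pick 1: T1 adds 3 new (1, 2, 6) at cost 2 (ratio 3/2).
Pick 2: T5 adds 2 new (0, 3) at cost 5 (ratio 2/5).
Pick 3: T7 adds 2 new (4, 5) at cost 13 (ratio 2/13).
Greedy total cost: 2 + 5 + 13 = 20.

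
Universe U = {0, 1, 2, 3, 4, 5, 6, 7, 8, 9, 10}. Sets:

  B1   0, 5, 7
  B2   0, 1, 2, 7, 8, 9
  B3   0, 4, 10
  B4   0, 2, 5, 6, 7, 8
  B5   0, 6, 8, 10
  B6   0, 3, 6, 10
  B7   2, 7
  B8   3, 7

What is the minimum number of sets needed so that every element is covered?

4

B1, B2, B3, B6 together cover {0, 1, 2, 3, 4, 5, 6, 7, 8, 9, 10} — every element.
No 3 of the 8 sets cover everything (all 56 triples fall short), so 4 is minimum.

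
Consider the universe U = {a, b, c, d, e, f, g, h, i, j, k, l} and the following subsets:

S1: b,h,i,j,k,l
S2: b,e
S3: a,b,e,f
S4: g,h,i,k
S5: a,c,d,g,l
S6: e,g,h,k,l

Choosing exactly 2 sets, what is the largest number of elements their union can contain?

10

Choosing S1, S5 covers {a, b, c, d, g, h, i, j, k, l} — 10 elements.
No choice of 2 sets does better; here e, f are left uncovered.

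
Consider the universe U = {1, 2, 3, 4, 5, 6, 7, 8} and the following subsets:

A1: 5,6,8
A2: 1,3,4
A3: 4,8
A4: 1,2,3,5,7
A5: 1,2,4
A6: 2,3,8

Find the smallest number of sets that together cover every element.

3

A1, A2, A4 together cover {1, 2, 3, 4, 5, 6, 7, 8} — every element.
No 2 of the 6 sets cover everything (all 15 pairs fall short), so 3 is minimum.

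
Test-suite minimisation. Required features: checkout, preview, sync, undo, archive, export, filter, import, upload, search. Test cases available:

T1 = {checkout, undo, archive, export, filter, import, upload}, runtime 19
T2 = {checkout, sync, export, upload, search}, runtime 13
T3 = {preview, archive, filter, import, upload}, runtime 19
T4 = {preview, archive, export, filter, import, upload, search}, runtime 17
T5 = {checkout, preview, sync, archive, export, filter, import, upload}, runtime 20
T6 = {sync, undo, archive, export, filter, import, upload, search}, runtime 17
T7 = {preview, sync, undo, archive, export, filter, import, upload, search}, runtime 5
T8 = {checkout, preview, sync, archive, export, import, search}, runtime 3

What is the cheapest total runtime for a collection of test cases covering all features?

T7, T8 cover every feature at runtime 5 + 3 = 8.
Any cover uses at least 2 test cases; among all covering selections none totals below 8.

8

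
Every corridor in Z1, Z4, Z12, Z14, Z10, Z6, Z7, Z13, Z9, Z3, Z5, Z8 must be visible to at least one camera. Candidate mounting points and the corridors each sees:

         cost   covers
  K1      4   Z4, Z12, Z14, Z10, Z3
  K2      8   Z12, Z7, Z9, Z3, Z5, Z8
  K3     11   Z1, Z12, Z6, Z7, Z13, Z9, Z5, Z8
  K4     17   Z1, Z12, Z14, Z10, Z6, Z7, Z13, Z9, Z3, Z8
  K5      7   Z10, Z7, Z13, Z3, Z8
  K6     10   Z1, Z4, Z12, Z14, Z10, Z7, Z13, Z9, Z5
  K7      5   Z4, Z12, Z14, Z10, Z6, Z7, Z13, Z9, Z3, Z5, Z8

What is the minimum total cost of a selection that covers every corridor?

K1, K3 cover every corridor at cost 4 + 11 = 15.
Any cover uses at least 2 camera mounts; among all covering selections none totals below 15.

15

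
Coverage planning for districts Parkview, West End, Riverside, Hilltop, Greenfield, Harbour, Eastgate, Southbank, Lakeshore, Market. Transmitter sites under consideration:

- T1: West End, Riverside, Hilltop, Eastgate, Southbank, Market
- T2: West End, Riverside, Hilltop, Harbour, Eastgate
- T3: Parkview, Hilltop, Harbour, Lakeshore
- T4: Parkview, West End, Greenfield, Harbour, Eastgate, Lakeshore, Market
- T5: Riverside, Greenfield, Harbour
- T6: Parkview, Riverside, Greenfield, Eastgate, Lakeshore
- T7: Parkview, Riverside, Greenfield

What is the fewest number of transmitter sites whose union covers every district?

T1, T4 together cover {Parkview, West End, Riverside, Hilltop, Greenfield, Harbour, Eastgate, Southbank, Lakeshore, Market} — every district.
No single transmitter site contains all 10 districts, so 2 is optimal.

2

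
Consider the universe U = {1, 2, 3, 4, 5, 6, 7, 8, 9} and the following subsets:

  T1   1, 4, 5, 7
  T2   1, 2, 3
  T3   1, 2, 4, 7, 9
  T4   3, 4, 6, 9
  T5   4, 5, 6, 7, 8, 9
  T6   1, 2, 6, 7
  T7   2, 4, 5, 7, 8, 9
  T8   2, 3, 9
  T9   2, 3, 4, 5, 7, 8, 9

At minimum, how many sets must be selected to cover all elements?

T2, T5 together cover {1, 2, 3, 4, 5, 6, 7, 8, 9} — every element.
No single set contains all 9 elements, so 2 is optimal.

2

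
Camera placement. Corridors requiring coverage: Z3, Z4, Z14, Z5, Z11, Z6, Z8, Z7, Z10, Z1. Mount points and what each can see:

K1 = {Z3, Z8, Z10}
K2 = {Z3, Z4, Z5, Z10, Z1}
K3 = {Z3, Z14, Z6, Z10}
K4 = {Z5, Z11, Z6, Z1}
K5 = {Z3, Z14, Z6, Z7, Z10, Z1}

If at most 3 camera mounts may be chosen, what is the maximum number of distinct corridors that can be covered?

9

Choosing K1, K2, K5 covers {Z3, Z4, Z14, Z5, Z6, Z8, Z7, Z10, Z1} — 9 corridors.
No choice of 3 camera mounts does better; here Z11 is left uncovered.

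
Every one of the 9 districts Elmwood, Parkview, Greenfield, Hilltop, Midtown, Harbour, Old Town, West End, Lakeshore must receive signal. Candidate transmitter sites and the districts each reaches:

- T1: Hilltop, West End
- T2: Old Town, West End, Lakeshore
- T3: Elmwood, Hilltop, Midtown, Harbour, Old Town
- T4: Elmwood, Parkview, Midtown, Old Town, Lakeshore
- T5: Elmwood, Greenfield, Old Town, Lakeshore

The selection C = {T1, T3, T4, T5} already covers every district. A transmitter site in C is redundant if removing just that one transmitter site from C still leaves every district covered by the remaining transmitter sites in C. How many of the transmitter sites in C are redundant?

0

Drop T1: West End uncovered — not redundant.
Drop T3: Harbour uncovered — not redundant.
Drop T4: Parkview uncovered — not redundant.
Drop T5: Greenfield uncovered — not redundant.
None of the transmitter sites in C is redundant.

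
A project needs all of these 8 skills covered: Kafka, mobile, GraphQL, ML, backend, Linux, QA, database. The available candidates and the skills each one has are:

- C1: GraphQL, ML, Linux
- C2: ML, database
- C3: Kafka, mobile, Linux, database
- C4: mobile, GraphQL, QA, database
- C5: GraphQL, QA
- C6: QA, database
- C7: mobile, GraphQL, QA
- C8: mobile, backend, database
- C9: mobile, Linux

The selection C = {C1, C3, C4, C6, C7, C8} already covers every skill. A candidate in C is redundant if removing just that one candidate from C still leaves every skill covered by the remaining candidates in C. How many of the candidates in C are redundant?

Drop C1: ML uncovered — not redundant.
Drop C3: Kafka uncovered — not redundant.
Drop C4: the rest still cover every skill — redundant.
Drop C6: the rest still cover every skill — redundant.
Drop C7: the rest still cover every skill — redundant.
Drop C8: backend uncovered — not redundant.
3 redundant: C4, C6, C7.

3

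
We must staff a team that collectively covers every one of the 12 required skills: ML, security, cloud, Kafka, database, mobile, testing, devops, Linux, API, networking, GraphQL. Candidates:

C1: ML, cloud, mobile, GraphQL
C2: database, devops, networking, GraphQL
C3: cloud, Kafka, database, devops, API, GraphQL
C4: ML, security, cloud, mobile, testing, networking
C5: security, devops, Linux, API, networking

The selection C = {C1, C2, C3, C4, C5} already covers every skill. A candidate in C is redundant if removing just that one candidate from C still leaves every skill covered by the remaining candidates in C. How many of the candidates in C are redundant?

Drop C1: the rest still cover every skill — redundant.
Drop C2: the rest still cover every skill — redundant.
Drop C3: Kafka uncovered — not redundant.
Drop C4: testing uncovered — not redundant.
Drop C5: Linux uncovered — not redundant.
2 redundant: C1, C2.

2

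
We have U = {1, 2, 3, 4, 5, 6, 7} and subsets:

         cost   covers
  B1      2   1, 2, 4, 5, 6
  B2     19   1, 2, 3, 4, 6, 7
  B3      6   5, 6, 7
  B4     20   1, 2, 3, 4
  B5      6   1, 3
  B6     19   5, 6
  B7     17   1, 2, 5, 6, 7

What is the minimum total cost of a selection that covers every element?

14

B1, B3, B5 cover every element at cost 2 + 6 + 6 = 14.
Any cover uses at least 2 sets; among all covering selections none totals below 14.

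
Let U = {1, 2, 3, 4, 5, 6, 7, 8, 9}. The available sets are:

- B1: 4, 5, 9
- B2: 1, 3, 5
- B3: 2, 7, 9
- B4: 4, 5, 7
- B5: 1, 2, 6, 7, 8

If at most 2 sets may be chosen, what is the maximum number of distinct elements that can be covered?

Choosing B1, B5 covers {1, 2, 4, 5, 6, 7, 8, 9} — 8 elements.
No choice of 2 sets does better; here 3 is left uncovered.

8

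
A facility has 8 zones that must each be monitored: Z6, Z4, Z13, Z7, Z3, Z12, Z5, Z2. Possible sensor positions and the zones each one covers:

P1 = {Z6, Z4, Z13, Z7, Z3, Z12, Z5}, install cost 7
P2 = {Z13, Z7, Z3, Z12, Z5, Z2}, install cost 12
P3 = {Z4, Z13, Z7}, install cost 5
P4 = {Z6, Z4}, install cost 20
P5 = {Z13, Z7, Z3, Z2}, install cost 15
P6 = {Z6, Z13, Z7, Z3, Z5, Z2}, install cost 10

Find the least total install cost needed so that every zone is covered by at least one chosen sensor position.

P1, P6 cover every zone at install cost 7 + 10 = 17.
Any cover uses at least 2 sensor positions; among all covering selections none totals below 17.

17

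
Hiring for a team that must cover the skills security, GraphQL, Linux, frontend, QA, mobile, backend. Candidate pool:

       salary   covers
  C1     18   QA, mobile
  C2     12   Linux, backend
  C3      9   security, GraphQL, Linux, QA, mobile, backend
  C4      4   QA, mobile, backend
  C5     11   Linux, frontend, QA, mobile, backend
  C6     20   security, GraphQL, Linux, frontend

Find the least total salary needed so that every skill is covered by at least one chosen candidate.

C3, C5 cover every skill at salary 9 + 11 = 20.
Any cover uses at least 2 candidates; among all covering selections none totals below 20.
Greedy by coverage-per-salary would pick C4, C3, C5 for 24 — worse than the optimum 20.

20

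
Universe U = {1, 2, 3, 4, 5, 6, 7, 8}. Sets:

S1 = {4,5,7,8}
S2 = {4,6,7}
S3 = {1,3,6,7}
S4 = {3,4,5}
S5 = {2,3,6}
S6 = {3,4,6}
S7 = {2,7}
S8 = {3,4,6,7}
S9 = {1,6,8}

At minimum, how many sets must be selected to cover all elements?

S1, S3, S5 together cover {1, 2, 3, 4, 5, 6, 7, 8} — every element.
No 2 of the 9 sets cover everything (all 36 pairs fall short), so 3 is minimum.

3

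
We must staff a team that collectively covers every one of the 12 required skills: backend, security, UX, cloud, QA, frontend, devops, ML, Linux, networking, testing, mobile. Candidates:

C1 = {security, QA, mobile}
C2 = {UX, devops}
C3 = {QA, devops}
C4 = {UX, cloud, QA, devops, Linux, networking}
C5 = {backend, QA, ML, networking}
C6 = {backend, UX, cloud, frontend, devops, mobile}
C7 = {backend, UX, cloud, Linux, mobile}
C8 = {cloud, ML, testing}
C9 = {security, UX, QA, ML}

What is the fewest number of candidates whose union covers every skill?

4

C1, C4, C6, C8 together cover {backend, security, UX, cloud, QA, frontend, devops, ML, Linux, networking, testing, mobile} — every skill.
No 3 of the 9 candidates cover everything (all 84 triples fall short), so 4 is minimum.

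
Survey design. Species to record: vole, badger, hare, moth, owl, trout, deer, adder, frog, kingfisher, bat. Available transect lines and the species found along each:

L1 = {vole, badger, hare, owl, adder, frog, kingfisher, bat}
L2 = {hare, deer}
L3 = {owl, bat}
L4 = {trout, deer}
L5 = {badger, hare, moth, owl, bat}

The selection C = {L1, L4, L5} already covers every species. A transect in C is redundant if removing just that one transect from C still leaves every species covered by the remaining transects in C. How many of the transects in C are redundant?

0

Drop L1: vole, adder, frog, kingfisher uncovered — not redundant.
Drop L4: trout, deer uncovered — not redundant.
Drop L5: moth uncovered — not redundant.
None of the transects in C is redundant.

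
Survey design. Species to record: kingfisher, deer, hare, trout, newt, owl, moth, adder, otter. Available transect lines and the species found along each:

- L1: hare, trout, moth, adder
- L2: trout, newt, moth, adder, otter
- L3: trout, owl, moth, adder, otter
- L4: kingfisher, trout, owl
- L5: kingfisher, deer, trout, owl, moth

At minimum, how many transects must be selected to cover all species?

3

L1, L2, L5 together cover {kingfisher, deer, hare, trout, newt, owl, moth, adder, otter} — every species.
No 2 of the 5 transects cover everything (all 10 pairs fall short), so 3 is minimum.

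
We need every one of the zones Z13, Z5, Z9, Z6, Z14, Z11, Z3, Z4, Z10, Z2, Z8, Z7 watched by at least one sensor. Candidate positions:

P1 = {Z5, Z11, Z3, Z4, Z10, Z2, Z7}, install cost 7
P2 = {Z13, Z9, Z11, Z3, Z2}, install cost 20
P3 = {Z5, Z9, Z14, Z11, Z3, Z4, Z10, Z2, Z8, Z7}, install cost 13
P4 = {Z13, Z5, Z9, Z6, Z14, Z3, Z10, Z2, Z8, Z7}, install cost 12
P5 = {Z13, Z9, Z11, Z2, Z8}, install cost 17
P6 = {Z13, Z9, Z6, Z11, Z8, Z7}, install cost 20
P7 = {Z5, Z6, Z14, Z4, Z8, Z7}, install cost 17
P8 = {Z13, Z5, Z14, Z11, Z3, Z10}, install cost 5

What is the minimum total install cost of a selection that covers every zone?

P1, P4 cover every zone at install cost 7 + 12 = 19.
Any cover uses at least 2 sensor positions; among all covering selections none totals below 19.
Greedy by coverage-per-install cost would pick P8, P1, P4 for 24 — worse than the optimum 19.

19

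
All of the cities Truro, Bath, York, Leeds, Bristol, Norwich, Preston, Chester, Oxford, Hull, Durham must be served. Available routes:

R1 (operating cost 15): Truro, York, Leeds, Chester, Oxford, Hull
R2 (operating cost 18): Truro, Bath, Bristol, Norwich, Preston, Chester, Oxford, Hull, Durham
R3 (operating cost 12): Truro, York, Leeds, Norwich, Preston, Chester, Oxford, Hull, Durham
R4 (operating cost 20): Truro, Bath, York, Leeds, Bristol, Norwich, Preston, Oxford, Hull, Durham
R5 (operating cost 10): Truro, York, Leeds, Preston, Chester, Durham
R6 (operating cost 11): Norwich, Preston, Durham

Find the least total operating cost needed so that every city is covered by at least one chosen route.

R2, R5 cover every city at operating cost 18 + 10 = 28.
Any cover uses at least 2 routes; among all covering selections none totals below 28.
Greedy by coverage-per-operating cost would pick R3, R2 for 30 — worse than the optimum 28.

28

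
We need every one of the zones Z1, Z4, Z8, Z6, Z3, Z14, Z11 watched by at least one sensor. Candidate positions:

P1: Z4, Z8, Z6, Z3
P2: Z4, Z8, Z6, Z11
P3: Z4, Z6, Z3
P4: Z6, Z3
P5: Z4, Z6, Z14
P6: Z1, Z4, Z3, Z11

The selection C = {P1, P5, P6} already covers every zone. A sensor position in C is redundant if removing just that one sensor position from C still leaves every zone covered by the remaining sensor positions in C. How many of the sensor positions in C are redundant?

0

Drop P1: Z8 uncovered — not redundant.
Drop P5: Z14 uncovered — not redundant.
Drop P6: Z1, Z11 uncovered — not redundant.
None of the sensor positions in C is redundant.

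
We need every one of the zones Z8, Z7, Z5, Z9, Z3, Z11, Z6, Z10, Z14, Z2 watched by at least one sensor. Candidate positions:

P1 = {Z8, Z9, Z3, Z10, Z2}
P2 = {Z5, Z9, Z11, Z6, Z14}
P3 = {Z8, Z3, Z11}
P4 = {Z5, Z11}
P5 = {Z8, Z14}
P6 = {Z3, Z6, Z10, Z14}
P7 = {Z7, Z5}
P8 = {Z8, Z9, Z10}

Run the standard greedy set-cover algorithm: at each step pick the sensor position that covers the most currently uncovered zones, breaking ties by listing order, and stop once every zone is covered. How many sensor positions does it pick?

3

Pick 1: P1 covers 5 new zones (Z8, Z9, Z3, Z10, Z2).
Pick 2: P2 covers 4 new zones (Z5, Z11, Z6, Z14).
Pick 3: P7 covers 1 new zones (Z7).
Greedy uses 3 sensor positions.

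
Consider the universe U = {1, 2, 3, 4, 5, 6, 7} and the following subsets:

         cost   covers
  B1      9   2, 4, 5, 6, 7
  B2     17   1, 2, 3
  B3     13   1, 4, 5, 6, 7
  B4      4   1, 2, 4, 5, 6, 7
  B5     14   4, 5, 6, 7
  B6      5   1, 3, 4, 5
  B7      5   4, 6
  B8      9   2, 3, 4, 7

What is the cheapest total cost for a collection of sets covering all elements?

9

B4, B6 cover every element at cost 4 + 5 = 9.
Any cover uses at least 2 sets; among all covering selections none totals below 9.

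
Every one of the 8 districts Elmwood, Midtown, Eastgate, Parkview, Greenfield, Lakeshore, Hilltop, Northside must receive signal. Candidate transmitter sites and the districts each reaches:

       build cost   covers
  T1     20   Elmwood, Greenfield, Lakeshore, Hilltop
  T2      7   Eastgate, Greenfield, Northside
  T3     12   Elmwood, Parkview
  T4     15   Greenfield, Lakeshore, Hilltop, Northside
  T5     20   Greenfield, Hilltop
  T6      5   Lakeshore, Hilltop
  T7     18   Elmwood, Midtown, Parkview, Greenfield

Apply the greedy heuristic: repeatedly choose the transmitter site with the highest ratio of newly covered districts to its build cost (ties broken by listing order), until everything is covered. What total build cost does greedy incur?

Pick 1: T2 adds 3 new (Eastgate, Greenfield, Northside) at build cost 7 (ratio 3/7).
Pick 2: T6 adds 2 new (Lakeshore, Hilltop) at build cost 5 (ratio 2/5).
Pick 3: T3 adds 2 new (Elmwood, Parkview) at build cost 12 (ratio 2/12).
Pick 4: T7 adds 1 new (Midtown) at build cost 18 (ratio 1/18).
Greedy total build cost: 7 + 5 + 12 + 18 = 42. (The true optimum is 30, so greedy overshoots here.)

42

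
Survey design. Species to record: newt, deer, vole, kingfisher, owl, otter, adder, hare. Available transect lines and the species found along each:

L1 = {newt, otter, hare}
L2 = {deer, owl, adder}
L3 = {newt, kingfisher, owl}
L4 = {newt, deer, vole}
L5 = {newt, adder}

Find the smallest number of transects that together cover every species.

L1, L2, L3, L4 together cover {newt, deer, vole, kingfisher, owl, otter, adder, hare} — every species.
No 3 of the 5 transects cover everything (all 10 triples fall short), so 4 is minimum.

4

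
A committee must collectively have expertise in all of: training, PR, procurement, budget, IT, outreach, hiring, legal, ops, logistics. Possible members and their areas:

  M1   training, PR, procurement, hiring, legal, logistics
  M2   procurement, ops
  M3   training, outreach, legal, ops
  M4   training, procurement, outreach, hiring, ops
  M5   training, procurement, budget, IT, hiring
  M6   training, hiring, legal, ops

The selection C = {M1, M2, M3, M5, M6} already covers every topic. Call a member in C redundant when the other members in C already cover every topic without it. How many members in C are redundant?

Drop M1: PR, logistics uncovered — not redundant.
Drop M2: the rest still cover every topic — redundant.
Drop M3: outreach uncovered — not redundant.
Drop M5: budget, IT uncovered — not redundant.
Drop M6: the rest still cover every topic — redundant.
2 redundant: M2, M6.

2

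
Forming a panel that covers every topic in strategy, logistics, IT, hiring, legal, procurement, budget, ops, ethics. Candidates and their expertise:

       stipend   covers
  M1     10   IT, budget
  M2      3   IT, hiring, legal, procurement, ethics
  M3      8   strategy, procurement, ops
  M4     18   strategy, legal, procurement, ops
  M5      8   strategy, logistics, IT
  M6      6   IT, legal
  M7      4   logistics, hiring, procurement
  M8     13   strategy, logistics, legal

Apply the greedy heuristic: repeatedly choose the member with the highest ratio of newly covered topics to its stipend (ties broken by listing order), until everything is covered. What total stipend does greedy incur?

25

Pick 1: M2 adds 5 new (IT, hiring, legal, procurement, ethics) at stipend 3 (ratio 5/3).
Pick 2: M3 adds 2 new (strategy, ops) at stipend 8 (ratio 2/8).
Pick 3: M7 adds 1 new (logistics) at stipend 4 (ratio 1/4).
Pick 4: M1 adds 1 new (budget) at stipend 10 (ratio 1/10).
Greedy total stipend: 3 + 8 + 4 + 10 = 25.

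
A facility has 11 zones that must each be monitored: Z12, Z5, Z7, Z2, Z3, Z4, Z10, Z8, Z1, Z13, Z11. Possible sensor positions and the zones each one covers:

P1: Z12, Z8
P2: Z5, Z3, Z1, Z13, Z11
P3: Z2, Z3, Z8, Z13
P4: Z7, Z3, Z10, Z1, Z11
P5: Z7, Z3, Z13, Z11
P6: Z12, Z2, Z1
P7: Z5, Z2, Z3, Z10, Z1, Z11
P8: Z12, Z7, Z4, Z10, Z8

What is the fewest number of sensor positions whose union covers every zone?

P2, P3, P8 together cover {Z12, Z5, Z7, Z2, Z3, Z4, Z10, Z8, Z1, Z13, Z11} — every zone.
No 2 of the 8 sensor positions cover everything (all 28 pairs fall short), so 3 is minimum.

3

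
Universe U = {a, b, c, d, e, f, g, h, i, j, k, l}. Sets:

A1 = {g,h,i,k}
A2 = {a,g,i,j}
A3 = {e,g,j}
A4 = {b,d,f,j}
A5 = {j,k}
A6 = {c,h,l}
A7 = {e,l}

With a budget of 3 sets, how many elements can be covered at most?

Choosing A1, A4, A6 covers {b, c, d, f, g, h, i, j, k, l} — 10 elements.
No choice of 3 sets does better; here a, e are left uncovered.

10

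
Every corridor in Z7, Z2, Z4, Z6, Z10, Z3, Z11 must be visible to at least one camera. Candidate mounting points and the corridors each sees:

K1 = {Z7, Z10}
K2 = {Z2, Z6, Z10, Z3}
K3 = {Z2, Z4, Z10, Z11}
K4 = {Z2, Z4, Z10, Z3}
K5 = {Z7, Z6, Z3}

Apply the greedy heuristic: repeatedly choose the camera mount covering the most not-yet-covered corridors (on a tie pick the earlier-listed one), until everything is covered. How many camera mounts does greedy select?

3

Pick 1: K2 covers 4 new corridors (Z2, Z6, Z10, Z3).
Pick 2: K3 covers 2 new corridors (Z4, Z11).
Pick 3: K1 covers 1 new corridors (Z7).
Greedy uses 3 camera mounts. (The true minimum is 2.)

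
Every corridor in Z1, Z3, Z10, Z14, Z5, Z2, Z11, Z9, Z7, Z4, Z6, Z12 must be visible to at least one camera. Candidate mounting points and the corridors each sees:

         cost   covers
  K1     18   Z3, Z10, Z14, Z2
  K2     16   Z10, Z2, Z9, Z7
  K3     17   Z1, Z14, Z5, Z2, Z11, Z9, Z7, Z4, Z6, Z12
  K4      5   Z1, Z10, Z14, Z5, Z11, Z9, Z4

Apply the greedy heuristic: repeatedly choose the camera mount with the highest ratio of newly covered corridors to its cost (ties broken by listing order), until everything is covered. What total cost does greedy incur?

40

Pick 1: K4 adds 7 new (Z1, Z10, Z14, Z5, Z11, Z9, Z4) at cost 5 (ratio 7/5).
Pick 2: K3 adds 4 new (Z2, Z7, Z6, Z12) at cost 17 (ratio 4/17).
Pick 3: K1 adds 1 new (Z3) at cost 18 (ratio 1/18).
Greedy total cost: 5 + 17 + 18 = 40. (The true optimum is 35, so greedy overshoots here.)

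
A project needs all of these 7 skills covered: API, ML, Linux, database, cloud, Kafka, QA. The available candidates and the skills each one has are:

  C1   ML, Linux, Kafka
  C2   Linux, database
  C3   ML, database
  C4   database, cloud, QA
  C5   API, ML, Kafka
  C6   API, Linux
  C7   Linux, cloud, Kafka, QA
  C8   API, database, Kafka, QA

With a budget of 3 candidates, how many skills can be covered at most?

Choosing C1, C4, C5 covers {API, ML, Linux, database, cloud, Kafka, QA} — 7 skills.
That is all 7 skills.

7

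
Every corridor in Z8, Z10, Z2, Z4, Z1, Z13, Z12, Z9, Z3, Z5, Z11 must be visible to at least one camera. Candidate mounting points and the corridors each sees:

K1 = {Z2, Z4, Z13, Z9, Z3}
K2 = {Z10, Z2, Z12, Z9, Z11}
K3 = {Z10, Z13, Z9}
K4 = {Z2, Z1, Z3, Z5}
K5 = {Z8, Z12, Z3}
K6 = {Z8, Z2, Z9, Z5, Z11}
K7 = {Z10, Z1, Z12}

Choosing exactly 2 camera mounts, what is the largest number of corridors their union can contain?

8

Choosing K1, K2 covers {Z10, Z2, Z4, Z13, Z12, Z9, Z3, Z11} — 8 corridors.
No choice of 2 camera mounts does better; here Z8, Z1, Z5 are left uncovered.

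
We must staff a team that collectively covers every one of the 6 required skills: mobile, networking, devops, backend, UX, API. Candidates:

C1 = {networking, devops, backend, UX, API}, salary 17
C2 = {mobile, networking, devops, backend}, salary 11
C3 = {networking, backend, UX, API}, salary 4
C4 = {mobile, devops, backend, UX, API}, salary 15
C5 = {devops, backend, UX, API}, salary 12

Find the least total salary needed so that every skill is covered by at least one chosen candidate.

C2, C3 cover every skill at salary 11 + 4 = 15.
Any cover uses at least 2 candidates; among all covering selections none totals below 15.

15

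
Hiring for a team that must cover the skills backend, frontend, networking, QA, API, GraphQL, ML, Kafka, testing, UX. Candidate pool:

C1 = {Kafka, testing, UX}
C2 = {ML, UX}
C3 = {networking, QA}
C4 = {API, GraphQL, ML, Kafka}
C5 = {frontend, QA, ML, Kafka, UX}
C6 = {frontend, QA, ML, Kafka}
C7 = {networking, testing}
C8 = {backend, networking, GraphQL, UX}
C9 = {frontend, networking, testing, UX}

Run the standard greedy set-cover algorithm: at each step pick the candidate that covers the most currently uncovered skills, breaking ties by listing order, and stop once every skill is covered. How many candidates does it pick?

Pick 1: C5 covers 5 new skills (frontend, QA, ML, Kafka, UX).
Pick 2: C8 covers 3 new skills (backend, networking, GraphQL).
Pick 3: C1 covers 1 new skills (testing).
Pick 4: C4 covers 1 new skills (API).
Greedy uses 4 candidates.

4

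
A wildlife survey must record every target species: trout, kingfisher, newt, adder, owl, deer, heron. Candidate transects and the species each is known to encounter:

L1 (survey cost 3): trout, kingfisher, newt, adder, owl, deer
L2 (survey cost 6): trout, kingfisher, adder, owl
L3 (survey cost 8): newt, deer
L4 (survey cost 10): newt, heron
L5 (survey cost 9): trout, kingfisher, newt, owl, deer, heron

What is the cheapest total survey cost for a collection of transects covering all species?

12

L1, L5 cover every species at survey cost 3 + 9 = 12.
Any cover uses at least 2 transects; among all covering selections none totals below 12.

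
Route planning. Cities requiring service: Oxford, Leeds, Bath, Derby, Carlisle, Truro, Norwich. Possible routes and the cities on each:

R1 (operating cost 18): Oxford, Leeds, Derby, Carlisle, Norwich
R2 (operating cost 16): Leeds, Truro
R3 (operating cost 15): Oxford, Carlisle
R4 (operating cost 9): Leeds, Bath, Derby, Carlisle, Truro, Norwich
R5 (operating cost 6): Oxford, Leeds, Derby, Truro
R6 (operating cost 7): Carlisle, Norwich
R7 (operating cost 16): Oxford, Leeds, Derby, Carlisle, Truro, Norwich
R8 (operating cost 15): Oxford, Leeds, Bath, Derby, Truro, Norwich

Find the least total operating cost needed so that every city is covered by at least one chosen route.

R4, R5 cover every city at operating cost 9 + 6 = 15.
Any cover uses at least 2 routes; among all covering selections none totals below 15.

15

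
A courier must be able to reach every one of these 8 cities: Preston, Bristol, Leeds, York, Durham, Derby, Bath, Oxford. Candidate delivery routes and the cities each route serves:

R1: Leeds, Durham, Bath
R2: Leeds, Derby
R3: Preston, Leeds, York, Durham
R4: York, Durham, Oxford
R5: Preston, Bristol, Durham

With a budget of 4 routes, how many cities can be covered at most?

Choosing R1, R2, R4, R5 covers {Preston, Bristol, Leeds, York, Durham, Derby, Bath, Oxford} — 8 cities.
That is all 8 cities.

8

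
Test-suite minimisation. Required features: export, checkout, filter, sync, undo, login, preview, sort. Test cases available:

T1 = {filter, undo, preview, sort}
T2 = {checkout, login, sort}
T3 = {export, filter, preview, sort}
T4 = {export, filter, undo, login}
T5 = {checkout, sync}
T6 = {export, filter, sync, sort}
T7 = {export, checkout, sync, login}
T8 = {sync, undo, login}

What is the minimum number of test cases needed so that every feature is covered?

2

T1, T7 together cover {export, checkout, filter, sync, undo, login, preview, sort} — every feature.
No single test case contains all 8 features, so 2 is optimal.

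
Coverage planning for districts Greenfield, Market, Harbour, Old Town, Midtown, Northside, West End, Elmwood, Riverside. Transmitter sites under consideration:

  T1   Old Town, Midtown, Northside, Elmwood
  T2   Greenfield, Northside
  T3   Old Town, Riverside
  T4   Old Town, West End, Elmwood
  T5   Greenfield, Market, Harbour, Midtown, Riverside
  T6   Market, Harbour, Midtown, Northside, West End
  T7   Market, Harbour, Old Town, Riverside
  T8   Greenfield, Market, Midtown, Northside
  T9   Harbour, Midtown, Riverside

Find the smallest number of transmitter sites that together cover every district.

T1, T4, T5 together cover {Greenfield, Market, Harbour, Old Town, Midtown, Northside, West End, Elmwood, Riverside} — every district.
No 2 of the 9 transmitter sites cover everything (all 36 pairs fall short), so 3 is minimum.

3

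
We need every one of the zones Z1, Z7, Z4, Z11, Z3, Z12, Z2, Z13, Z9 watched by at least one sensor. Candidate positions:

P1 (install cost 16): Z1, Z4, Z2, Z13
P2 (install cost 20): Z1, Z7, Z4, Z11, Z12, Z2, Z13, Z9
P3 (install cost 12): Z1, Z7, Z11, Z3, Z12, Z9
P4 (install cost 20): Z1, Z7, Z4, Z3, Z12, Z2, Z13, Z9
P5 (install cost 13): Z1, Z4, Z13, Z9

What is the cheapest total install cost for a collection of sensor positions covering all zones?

28

P1, P3 cover every zone at install cost 16 + 12 = 28.
Any cover uses at least 2 sensor positions; among all covering selections none totals below 28.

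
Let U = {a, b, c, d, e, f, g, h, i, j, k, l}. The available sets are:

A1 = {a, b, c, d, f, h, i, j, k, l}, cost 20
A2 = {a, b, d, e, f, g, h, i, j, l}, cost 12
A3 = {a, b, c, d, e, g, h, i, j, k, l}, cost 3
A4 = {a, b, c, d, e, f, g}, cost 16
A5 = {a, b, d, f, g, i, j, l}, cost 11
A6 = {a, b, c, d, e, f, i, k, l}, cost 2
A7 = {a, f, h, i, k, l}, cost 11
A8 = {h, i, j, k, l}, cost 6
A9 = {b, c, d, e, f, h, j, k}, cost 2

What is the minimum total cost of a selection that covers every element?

5

A3, A6 cover every element at cost 3 + 2 = 5.
Any cover uses at least 2 sets; among all covering selections none totals below 5.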